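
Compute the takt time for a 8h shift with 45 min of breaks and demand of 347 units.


Available = 8×60 - 45 = 435 min
Takt time = 435 / 347
= 1.25 min/unit


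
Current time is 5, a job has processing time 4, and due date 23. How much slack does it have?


Slack = due - current_time - processing
= 23 - 5 - 4
= 14


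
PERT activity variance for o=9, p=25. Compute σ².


σ² = ((p - o) / 6)² = (p - o)² / 36
= (25 - 9)² / 36
= 16² / 36
= 256 / 36
= 7.1111


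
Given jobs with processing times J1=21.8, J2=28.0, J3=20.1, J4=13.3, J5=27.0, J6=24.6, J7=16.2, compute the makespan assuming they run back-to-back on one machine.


Sequential makespan: sum all processing times
= 21.8 + 28.0 + 20.1 + 13.3 + 27.0 + 24.6 + 16.2
= 151.0 time units


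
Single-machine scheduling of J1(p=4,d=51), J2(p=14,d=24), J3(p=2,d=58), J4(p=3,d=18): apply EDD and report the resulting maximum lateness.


EDD order: J4 → J2 → J1 → J3
Completion and lateness:
  J4: C=3, d=18, L=3-18=-15
  J2: C=17, d=24, L=17-24=-7
  J1: C=21, d=51, L=21-51=-30
  J3: C=23, d=58, L=23-58=-35
Lmax = max(-15, -7, -30, -35)
= -7


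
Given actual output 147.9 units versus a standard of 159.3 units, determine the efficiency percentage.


Efficiency = (actual / standard) × 100
= (147.9 / 159.3) × 100
= 92.8%


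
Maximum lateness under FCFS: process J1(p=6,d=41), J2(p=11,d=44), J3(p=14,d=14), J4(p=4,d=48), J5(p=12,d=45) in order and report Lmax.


Lateness per job (L = C - d):
  J1: C=6, d=41, L=-35
  J2: C=17, d=44, L=-27
  J3: C=31, d=14, L=17
  J4: C=35, d=48, L=-13
  J5: C=47, d=45, L=2
Lmax = max(-35, -27, 17, -13, 2)
= 17


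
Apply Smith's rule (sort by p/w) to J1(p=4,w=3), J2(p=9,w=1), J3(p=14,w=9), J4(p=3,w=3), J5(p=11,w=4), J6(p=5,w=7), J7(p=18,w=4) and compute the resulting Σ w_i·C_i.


WSPT order (by p/w): J6 → J4 → J1 → J3 → J5 → J7 → J2
  J6: C=5, w·C=7×5=35
  J4: C=8, w·C=3×8=24
  J1: C=12, w·C=3×12=36
  J3: C=26, w·C=9×26=234
  J5: C=37, w·C=4×37=148
  J7: C=55, w·C=4×55=220
  J2: C=64, w·C=1×64=64
Σ w·C = 761
= 761


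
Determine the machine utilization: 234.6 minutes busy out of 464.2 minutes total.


Utilization = busy / total × 100
= 234.6 / 464.2 × 100
= 50.5%


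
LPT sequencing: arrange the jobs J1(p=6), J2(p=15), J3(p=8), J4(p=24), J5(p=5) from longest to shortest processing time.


LPT: sort by longest processing time first
  J4: p=24
  J2: p=15
  J3: p=8
  J1: p=6
  J5: p=5
Order: J4 → J2 → J3 → J1 → J5


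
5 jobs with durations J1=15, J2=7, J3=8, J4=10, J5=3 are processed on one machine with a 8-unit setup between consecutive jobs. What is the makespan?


Makespan = Σ processing + (n-1) × setup
= (15 + 7 + 8 + 10 + 3) + (5-1)×8
= 43 + 32
= 75 time units


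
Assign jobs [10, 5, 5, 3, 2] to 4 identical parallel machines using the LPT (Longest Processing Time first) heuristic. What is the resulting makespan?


Jobs (LPT sorted): [10, 5, 5, 3, 2]
Machines: 4
  J=10 → Machine 1 (load: 0+10=10)
  J=5 → Machine 2 (load: 0+5=5)
  J=5 → Machine 3 (load: 0+5=5)
  J=3 → Machine 4 (load: 0+3=3)
  J=2 → Machine 4 (load: 3+2=5)
Machine loads: [10, 5, 5, 5]
Makespan = max = 10 time units


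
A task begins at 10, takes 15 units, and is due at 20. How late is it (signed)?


Completion = 10 + 15 = 25
Lateness = C - d = 25 - 20
= 5


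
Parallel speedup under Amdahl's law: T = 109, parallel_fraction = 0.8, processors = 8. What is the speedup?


Amdahl's law: T_p = T × ((1-p) + p/N)
= 109 × ((1-0.8) + 0.8/8)
= 109 × (0.20 + 0.1000)
= 109 × 0.3000
= 32.70
Speedup = 109/32.70
= 3.33×


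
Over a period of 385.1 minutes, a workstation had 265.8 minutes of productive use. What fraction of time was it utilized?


Utilization = busy / total × 100
= 265.8 / 385.1 × 100
= 69.0%


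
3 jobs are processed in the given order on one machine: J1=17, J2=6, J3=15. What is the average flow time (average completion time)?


Completion times:
  J1: completes at 17
  J2: completes at 23
  J3: completes at 38
Sum = 78
Average = 78/3
= 26.00


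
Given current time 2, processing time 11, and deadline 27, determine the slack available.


Slack = due - current_time - processing
= 27 - 2 - 11
= 14


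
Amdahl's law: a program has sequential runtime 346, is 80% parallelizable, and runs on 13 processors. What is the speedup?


Amdahl's law: T_p = T × ((1-p) + p/N)
= 346 × ((1-0.8) + 0.8/13)
= 346 × (0.20 + 0.0615)
= 346 × 0.2615
= 90.49
Speedup = 346/90.49
= 3.82×


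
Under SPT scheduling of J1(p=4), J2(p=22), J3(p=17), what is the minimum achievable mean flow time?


SPT order: J1 → J3 → J2
Completion times:
  J1: C=4
  J3: C=21
  J2: C=43
Sum = 68, n = 3
Mean flow = 68/3
= 22.67


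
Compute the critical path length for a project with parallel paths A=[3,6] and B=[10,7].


Path A: 3 + 6 = 9
Path B: 10 + 7 = 17
Critical path = longest = max(9, 17)
= 17 (Path B)


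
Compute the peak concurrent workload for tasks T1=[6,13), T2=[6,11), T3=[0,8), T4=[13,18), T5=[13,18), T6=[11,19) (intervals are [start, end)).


Check each time point for overlaps:
  t=6: 3 tasks active (T1, T2, T3)
Max concurrent = 3


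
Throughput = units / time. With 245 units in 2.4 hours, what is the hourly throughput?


Throughput = units / time
= 245 / 2.4
= 102.1 units/hour


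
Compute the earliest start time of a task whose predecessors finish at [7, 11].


ES = max of all predecessor completion times
Predecessors: [7, 11]
ES = max(7, 11)
= 11


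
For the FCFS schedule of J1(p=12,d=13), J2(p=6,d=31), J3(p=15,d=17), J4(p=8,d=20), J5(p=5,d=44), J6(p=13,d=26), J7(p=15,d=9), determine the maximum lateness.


Lateness per job (L = C - d):
  J1: C=12, d=13, L=-1
  J2: C=18, d=31, L=-13
  J3: C=33, d=17, L=16
  J4: C=41, d=20, L=21
  J5: C=46, d=44, L=2
  J6: C=59, d=26, L=33
  J7: C=74, d=9, L=65
Lmax = max(-1, -13, 16, 21, 2, 33, 65)
= 65


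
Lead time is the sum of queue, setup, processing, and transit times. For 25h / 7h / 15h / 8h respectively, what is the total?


Lead time = queue + setup + processing + transit
= 25 + 7 + 15 + 8
= 55 hours


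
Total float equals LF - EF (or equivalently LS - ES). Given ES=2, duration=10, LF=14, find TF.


EF = ES + duration = 2 + 10 = 12
LS = LF - duration = 14 - 10 = 4
Total Float = LF - EF = 14 - 12
(or LS - ES = 4 - 2)
= 2


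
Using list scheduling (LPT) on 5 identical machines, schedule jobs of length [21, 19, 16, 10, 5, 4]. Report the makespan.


Jobs (LPT sorted): [21, 19, 16, 10, 5, 4]
Machines: 5
  J=21 → Machine 1 (load: 0+21=21)
  J=19 → Machine 2 (load: 0+19=19)
  J=16 → Machine 3 (load: 0+16=16)
  J=10 → Machine 4 (load: 0+10=10)
  J=5 → Machine 5 (load: 0+5=5)
  J=4 → Machine 5 (load: 5+4=9)
Machine loads: [21, 19, 16, 10, 9]
Makespan = max = 21 time units


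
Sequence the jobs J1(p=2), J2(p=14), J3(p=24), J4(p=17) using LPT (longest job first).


LPT: sort by longest processing time first
  J3: p=24
  J4: p=17
  J2: p=14
  J1: p=2
Order: J3 → J4 → J2 → J1


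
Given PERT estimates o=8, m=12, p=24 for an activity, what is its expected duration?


te = (o + 4m + p) / 6
= (8 + 4×12 + 24) / 6
= (8 + 48 + 24) / 6
= 80 / 6
= 13.33


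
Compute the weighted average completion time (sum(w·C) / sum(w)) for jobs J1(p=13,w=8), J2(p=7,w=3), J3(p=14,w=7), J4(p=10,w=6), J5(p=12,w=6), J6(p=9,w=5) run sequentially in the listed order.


Completion times:
  J1: C=13, w×C=8×13=104
  J2: C=20, w×C=3×20=60
  J3: C=34, w×C=7×34=238
  J4: C=44, w×C=6×44=264
  J5: C=56, w×C=6×56=336
  J6: C=65, w×C=5×65=325
Sum w×C = 1327
Sum w = 35
Weighted avg = 1327/35
= 37.91


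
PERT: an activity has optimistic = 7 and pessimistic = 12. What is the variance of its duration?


σ² = ((p - o) / 6)² = (p - o)² / 36
= (12 - 7)² / 36
= 5² / 36
= 25 / 36
= 0.6944


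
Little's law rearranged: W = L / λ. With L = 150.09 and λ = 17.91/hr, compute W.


Little's law: L = λW → W = L / λ
= 150.09 / 17.91
= 8.38 hours


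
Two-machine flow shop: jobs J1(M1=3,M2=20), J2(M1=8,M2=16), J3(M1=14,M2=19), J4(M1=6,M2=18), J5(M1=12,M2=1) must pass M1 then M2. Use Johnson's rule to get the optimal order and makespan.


Johnson's rule:
Group 1 (M1≤M2, sort by M1): ['J1', 'J4', 'J2', 'J3']
Group 2 (M1>M2, sort desc M2): ['J5']
Sequence: J1 → J4 → J2 → J3 → J5
Makespan calculation:
  J1: M1 done=3, M2 done=23
  J4: M1 done=9, M2 done=41
  J2: M1 done=17, M2 done=57
  J3: M1 done=31, M2 done=76
  J5: M1 done=43, M2 done=77
= Sequence: J1 → J4 → J2 → J3 → J5, Makespan: 77


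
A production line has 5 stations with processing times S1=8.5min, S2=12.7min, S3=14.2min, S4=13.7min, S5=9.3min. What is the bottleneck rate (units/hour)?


Bottleneck = longest station time
Station times: [8.5, 12.7, 14.2, 13.7, 9.3]
Max = 14.2 min
Rate = 60 / 14.2
= 4.23 units/hour (bottleneck: 14.2min)


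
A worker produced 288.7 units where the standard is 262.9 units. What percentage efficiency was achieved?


Efficiency = (actual / standard) × 100
= (288.7 / 262.9) × 100
= 109.8%


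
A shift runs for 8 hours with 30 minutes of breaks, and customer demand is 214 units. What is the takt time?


Available = 8×60 - 30 = 450 min
Takt time = 450 / 214
= 2.10 min/unit


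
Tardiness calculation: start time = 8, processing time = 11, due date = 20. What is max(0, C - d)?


Completion = start + processing = 8 + 11 = 19
Tardiness = max(0, C - d) = max(0, 19 - 20)
= max(0, -1)
= 0


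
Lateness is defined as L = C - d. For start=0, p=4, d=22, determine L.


Completion = 0 + 4 = 4
Lateness = C - d = 4 - 22
= -18


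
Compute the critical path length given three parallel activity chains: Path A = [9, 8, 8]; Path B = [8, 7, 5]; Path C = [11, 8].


Path A: 9 + 8 + 8 = 25
Path B: 8 + 7 + 5 = 20
Path C: 11 + 8 = 19
Critical path = longest = max(25, 20, 19)
= 25 (Path A)


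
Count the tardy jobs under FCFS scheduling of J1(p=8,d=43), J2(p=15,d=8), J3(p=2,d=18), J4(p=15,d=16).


Completion vs due date:
  J1: C=8, d=43 → on time
  J2: C=23, d=8 → TARDY
  J3: C=25, d=18 → TARDY
  J4: C=40, d=16 → TARDY
Tardy jobs: J2, J3, J4
Count = 3


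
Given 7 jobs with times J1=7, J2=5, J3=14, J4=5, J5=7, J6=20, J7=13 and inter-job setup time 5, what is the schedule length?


Makespan = Σ processing + (n-1) × setup
= (7 + 5 + 14 + 5 + 7 + 20 + 13) + (7-1)×5
= 71 + 30
= 101 time units


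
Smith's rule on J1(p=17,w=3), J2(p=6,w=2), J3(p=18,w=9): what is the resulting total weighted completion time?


WSPT order (by p/w): J3 → J2 → J1
  J3: C=18, w·C=9×18=162
  J2: C=24, w·C=2×24=48
  J1: C=41, w·C=3×41=123
Σ w·C = 333
= 333


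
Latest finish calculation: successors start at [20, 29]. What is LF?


LF = min of all successor start times
Successors start at: [20, 29]
LF = min(20, 29)
= 20


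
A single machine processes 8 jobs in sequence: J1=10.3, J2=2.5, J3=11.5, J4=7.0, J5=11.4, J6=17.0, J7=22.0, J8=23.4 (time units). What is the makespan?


Sequential makespan: sum all processing times
= 10.3 + 2.5 + 11.5 + 7.0 + 11.4 + 17.0 + 22.0 + 23.4
= 105.1 time units


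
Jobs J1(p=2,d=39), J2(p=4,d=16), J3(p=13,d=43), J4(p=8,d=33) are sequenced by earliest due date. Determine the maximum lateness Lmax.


EDD order: J2 → J4 → J1 → J3
Completion and lateness:
  J2: C=4, d=16, L=4-16=-12
  J4: C=12, d=33, L=12-33=-21
  J1: C=14, d=39, L=14-39=-25
  J3: C=27, d=43, L=27-43=-16
Lmax = max(-12, -21, -25, -16)
= -12


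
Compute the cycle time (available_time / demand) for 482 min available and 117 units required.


Cycle time = available time / demand
= 482 / 117
= 4.12 min/unit


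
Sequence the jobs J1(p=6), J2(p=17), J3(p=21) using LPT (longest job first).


LPT: sort by longest processing time first
  J3: p=21
  J2: p=17
  J1: p=6
Order: J3 → J2 → J1


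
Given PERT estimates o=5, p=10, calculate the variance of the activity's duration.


σ² = ((p - o) / 6)² = (p - o)² / 36
= (10 - 5)² / 36
= 5² / 36
= 25 / 36
= 0.6944


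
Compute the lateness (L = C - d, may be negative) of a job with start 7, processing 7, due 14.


Completion = 7 + 7 = 14
Lateness = C - d = 14 - 14
= 0


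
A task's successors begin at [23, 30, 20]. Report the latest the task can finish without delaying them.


LF = min of all successor start times
Successors start at: [23, 30, 20]
LF = min(23, 30, 20)
= 20


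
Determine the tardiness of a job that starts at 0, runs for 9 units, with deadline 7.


Completion = start + processing = 0 + 9 = 9
Tardiness = max(0, C - d) = max(0, 9 - 7)
= max(0, 2)
= 2


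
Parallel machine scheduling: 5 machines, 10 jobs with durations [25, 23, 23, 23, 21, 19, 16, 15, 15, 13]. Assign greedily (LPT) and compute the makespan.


Jobs (LPT sorted): [25, 23, 23, 23, 21, 19, 16, 15, 15, 13]
Machines: 5
  J=25 → Machine 1 (load: 0+25=25)
  J=23 → Machine 2 (load: 0+23=23)
  J=23 → Machine 3 (load: 0+23=23)
  J=23 → Machine 4 (load: 0+23=23)
  J=21 → Machine 5 (load: 0+21=21)
  J=19 → Machine 5 (load: 21+19=40)
  J=16 → Machine 2 (load: 23+16=39)
  J=15 → Machine 3 (load: 23+15=38)
  J=15 → Machine 4 (load: 23+15=38)
  J=13 → Machine 1 (load: 25+13=38)
Machine loads: [38, 39, 38, 38, 40]
Makespan = max = 40 time units


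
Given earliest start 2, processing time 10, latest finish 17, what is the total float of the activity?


EF = ES + duration = 2 + 10 = 12
LS = LF - duration = 17 - 10 = 7
Total Float = LF - EF = 17 - 12
(or LS - ES = 7 - 2)
= 5


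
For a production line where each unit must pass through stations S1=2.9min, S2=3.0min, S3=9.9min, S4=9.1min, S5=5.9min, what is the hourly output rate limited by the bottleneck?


Bottleneck = longest station time
Station times: [2.9, 3.0, 9.9, 9.1, 5.9]
Max = 9.9 min
Rate = 60 / 9.9
= 6.06 units/hour (bottleneck: 9.9min)


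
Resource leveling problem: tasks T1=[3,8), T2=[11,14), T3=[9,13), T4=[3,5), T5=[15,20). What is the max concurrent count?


Check each time point for overlaps:
  t=3: 2 tasks active (T1, T4)
Max concurrent = 2


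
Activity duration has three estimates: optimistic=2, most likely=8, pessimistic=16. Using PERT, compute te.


te = (o + 4m + p) / 6
= (2 + 4×8 + 16) / 6
= (2 + 32 + 16) / 6
= 50 / 6
= 8.33


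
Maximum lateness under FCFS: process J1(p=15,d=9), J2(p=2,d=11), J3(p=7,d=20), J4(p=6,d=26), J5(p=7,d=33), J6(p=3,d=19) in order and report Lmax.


Lateness per job (L = C - d):
  J1: C=15, d=9, L=6
  J2: C=17, d=11, L=6
  J3: C=24, d=20, L=4
  J4: C=30, d=26, L=4
  J5: C=37, d=33, L=4
  J6: C=40, d=19, L=21
Lmax = max(6, 6, 4, 4, 4, 21)
= 21


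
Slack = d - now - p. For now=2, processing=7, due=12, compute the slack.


Slack = due - current_time - processing
= 12 - 2 - 7
= 3


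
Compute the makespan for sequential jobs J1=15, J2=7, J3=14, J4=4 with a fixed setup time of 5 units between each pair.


Makespan = Σ processing + (n-1) × setup
= (15 + 7 + 14 + 4) + (4-1)×5
= 40 + 15
= 55 time units


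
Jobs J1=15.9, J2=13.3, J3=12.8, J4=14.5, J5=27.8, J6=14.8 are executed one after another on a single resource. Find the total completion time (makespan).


Sequential makespan: sum all processing times
= 15.9 + 13.3 + 12.8 + 14.5 + 27.8 + 14.8
= 99.1 time units


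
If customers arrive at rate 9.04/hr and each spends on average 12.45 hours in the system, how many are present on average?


Little's law: L = λ × W
= 9.04 × 12.45
= 112.55


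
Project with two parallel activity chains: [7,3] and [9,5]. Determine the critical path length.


Path A: 7 + 3 = 10
Path B: 9 + 5 = 14
Critical path = longest = max(10, 14)
= 14 (Path B)


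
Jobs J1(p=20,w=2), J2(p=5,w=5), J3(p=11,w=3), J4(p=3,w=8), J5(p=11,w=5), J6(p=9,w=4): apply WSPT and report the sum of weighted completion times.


WSPT order (by p/w): J4 → J2 → J5 → J6 → J3 → J1
  J4: C=3, w·C=8×3=24
  J2: C=8, w·C=5×8=40
  J5: C=19, w·C=5×19=95
  J6: C=28, w·C=4×28=112
  J3: C=39, w·C=3×39=117
  J1: C=59, w·C=2×59=118
Σ w·C = 506
= 506


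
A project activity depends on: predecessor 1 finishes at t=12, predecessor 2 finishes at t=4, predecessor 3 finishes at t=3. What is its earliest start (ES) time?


ES = max of all predecessor completion times
Predecessors: [12, 4, 3]
ES = max(12, 4, 3)
= 12


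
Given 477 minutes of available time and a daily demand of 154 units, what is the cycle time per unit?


Cycle time = available time / demand
= 477 / 154
= 3.10 min/unit


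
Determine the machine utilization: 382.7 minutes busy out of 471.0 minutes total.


Utilization = busy / total × 100
= 382.7 / 471.0 × 100
= 81.3%


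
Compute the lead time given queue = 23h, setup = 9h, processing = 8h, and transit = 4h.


Lead time = queue + setup + processing + transit
= 23 + 9 + 8 + 4
= 44 hours


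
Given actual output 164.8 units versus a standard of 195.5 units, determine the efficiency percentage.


Efficiency = (actual / standard) × 100
= (164.8 / 195.5) × 100
= 84.3%


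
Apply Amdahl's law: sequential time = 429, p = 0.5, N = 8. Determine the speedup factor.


Amdahl's law: T_p = T × ((1-p) + p/N)
= 429 × ((1-0.5) + 0.5/8)
= 429 × (0.50 + 0.0625)
= 429 × 0.5625
= 241.31
Speedup = 429/241.31
= 1.78×


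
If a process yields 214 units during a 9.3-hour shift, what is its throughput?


Throughput = units / time
= 214 / 9.3
= 23.0 units/hour


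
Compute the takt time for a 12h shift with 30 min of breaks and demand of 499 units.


Available = 12×60 - 30 = 690 min
Takt time = 690 / 499
= 1.38 min/unit


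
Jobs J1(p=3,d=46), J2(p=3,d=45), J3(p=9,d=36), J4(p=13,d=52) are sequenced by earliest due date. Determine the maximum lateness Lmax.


EDD order: J3 → J2 → J1 → J4
Completion and lateness:
  J3: C=9, d=36, L=9-36=-27
  J2: C=12, d=45, L=12-45=-33
  J1: C=15, d=46, L=15-46=-31
  J4: C=28, d=52, L=28-52=-24
Lmax = max(-27, -33, -31, -24)
= -24


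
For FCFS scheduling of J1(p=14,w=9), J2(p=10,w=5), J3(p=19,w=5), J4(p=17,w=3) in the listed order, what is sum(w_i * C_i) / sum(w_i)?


Completion times:
  J1: C=14, w×C=9×14=126
  J2: C=24, w×C=5×24=120
  J3: C=43, w×C=5×43=215
  J4: C=60, w×C=3×60=180
Sum w×C = 641
Sum w = 22
Weighted avg = 641/22
= 29.14


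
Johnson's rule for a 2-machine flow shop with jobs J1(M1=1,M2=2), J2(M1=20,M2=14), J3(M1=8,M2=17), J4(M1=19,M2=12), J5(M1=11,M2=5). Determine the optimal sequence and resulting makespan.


Johnson's rule:
Group 1 (M1≤M2, sort by M1): ['J1', 'J3']
Group 2 (M1>M2, sort desc M2): ['J2', 'J4', 'J5']
Sequence: J1 → J3 → J2 → J4 → J5
Makespan calculation:
  J1: M1 done=1, M2 done=3
  J3: M1 done=9, M2 done=26
  J2: M1 done=29, M2 done=43
  J4: M1 done=48, M2 done=60
  J5: M1 done=59, M2 done=65
= Sequence: J1 → J3 → J2 → J4 → J5, Makespan: 65


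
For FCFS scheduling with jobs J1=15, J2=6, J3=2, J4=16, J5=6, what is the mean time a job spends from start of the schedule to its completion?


Completion times:
  J1: completes at 15
  J2: completes at 21
  J3: completes at 23
  J4: completes at 39
  J5: completes at 45
Sum = 143
Average = 143/5
= 28.60


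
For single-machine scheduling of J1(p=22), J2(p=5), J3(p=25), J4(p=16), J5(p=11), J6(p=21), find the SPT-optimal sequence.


SPT: sort by shortest processing time
  J2: p=5
  J5: p=11
  J4: p=16
  J6: p=21
  J1: p=22
  J3: p=25
Order: J2 → J5 → J4 → J6 → J1 → J3


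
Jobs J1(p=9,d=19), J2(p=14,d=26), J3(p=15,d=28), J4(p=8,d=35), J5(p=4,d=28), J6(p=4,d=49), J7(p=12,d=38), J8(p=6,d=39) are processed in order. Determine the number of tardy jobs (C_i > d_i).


Completion vs due date:
  J1: C=9, d=19 → on time
  J2: C=23, d=26 → on time
  J3: C=38, d=28 → TARDY
  J4: C=46, d=35 → TARDY
  J5: C=50, d=28 → TARDY
  J6: C=54, d=49 → TARDY
  J7: C=66, d=38 → TARDY
  J8: C=72, d=39 → TARDY
Tardy jobs: J3, J4, J5, J6, J7, J8
Count = 6


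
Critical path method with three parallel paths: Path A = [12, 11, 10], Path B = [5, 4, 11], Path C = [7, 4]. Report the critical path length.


Path A: 12 + 11 + 10 = 33
Path B: 5 + 4 + 11 = 20
Path C: 7 + 4 = 11
Critical path = longest = max(33, 20, 11)
= 33 (Path A)


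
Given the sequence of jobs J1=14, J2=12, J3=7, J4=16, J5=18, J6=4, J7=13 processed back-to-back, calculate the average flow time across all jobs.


Completion times:
  J1: completes at 14
  J2: completes at 26
  J3: completes at 33
  J4: completes at 49
  J5: completes at 67
  J6: completes at 71
  J7: completes at 84
Sum = 344
Average = 344/7
= 49.14


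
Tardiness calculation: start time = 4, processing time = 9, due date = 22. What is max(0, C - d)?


Completion = start + processing = 4 + 9 = 13
Tardiness = max(0, C - d) = max(0, 13 - 22)
= max(0, -9)
= 0


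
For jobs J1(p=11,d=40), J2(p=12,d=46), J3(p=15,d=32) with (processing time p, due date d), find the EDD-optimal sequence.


EDD: sort by earliest due date
  J3: d=32, p=15
  J1: d=40, p=11
  J2: d=46, p=12
Order: J3 → J1 → J2


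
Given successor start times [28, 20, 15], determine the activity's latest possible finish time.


LF = min of all successor start times
Successors start at: [28, 20, 15]
LF = min(28, 20, 15)
= 15


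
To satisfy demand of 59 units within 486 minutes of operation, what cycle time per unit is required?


Cycle time = available time / demand
= 486 / 59
= 8.24 min/unit


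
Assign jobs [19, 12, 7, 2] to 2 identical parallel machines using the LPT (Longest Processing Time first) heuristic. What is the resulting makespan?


Jobs (LPT sorted): [19, 12, 7, 2]
Machines: 2
  J=19 → Machine 1 (load: 0+19=19)
  J=12 → Machine 2 (load: 0+12=12)
  J=7 → Machine 2 (load: 12+7=19)
  J=2 → Machine 1 (load: 19+2=21)
Machine loads: [21, 19]
Makespan = max = 21 time units


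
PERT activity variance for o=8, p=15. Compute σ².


σ² = ((p - o) / 6)² = (p - o)² / 36
= (15 - 8)² / 36
= 7² / 36
= 49 / 36
= 1.3611


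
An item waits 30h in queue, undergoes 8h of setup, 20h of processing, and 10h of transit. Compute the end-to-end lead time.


Lead time = queue + setup + processing + transit
= 30 + 8 + 20 + 10
= 68 hours


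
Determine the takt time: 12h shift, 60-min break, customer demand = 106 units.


Available = 12×60 - 60 = 660 min
Takt time = 660 / 106
= 6.23 min/unit


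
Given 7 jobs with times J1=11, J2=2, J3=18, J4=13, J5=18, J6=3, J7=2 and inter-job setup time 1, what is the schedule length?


Makespan = Σ processing + (n-1) × setup
= (11 + 2 + 18 + 13 + 18 + 3 + 2) + (7-1)×1
= 67 + 6
= 73 time units


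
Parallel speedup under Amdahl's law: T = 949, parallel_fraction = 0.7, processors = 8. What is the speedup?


Amdahl's law: T_p = T × ((1-p) + p/N)
= 949 × ((1-0.7) + 0.7/8)
= 949 × (0.30 + 0.0875)
= 949 × 0.3875
= 367.74
Speedup = 949/367.74
= 2.58×


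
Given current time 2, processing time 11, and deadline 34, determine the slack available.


Slack = due - current_time - processing
= 34 - 2 - 11
= 21


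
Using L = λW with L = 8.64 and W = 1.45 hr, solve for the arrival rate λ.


Little's law: L = λW → λ = L / W
= 8.64 / 1.45
= 5.96 per hour


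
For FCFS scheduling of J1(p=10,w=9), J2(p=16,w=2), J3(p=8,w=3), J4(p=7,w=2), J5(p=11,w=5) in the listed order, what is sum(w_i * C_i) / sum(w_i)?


Completion times:
  J1: C=10, w×C=9×10=90
  J2: C=26, w×C=2×26=52
  J3: C=34, w×C=3×34=102
  J4: C=41, w×C=2×41=82
  J5: C=52, w×C=5×52=260
Sum w×C = 586
Sum w = 21
Weighted avg = 586/21
= 27.90


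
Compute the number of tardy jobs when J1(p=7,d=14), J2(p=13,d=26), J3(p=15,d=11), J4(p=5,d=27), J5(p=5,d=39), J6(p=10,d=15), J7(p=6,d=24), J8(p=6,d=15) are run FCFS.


Completion vs due date:
  J1: C=7, d=14 → on time
  J2: C=20, d=26 → on time
  J3: C=35, d=11 → TARDY
  J4: C=40, d=27 → TARDY
  J5: C=45, d=39 → TARDY
  J6: C=55, d=15 → TARDY
  J7: C=61, d=24 → TARDY
  J8: C=67, d=15 → TARDY
Tardy jobs: J3, J4, J5, J6, J7, J8
Count = 6


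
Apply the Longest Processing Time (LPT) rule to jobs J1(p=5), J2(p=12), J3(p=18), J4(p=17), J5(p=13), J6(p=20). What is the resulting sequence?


LPT: sort by longest processing time first
  J6: p=20
  J3: p=18
  J4: p=17
  J5: p=13
  J2: p=12
  J1: p=5
Order: J6 → J3 → J4 → J5 → J2 → J1


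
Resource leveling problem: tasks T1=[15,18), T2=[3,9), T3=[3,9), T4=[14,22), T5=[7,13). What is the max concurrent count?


Check each time point for overlaps:
  t=7: 3 tasks active (T2, T3, T5)
Max concurrent = 3


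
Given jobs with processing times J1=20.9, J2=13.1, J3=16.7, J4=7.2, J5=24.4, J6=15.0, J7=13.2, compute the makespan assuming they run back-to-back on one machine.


Sequential makespan: sum all processing times
= 20.9 + 13.1 + 16.7 + 7.2 + 24.4 + 15.0 + 13.2
= 110.5 time units


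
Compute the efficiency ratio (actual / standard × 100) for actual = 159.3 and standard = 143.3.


Efficiency = (actual / standard) × 100
= (159.3 / 143.3) × 100
= 111.2%


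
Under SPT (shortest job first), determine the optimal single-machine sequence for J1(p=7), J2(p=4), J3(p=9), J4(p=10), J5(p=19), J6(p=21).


SPT: sort by shortest processing time
  J2: p=4
  J1: p=7
  J3: p=9
  J4: p=10
  J5: p=19
  J6: p=21
Order: J2 → J1 → J3 → J4 → J5 → J6


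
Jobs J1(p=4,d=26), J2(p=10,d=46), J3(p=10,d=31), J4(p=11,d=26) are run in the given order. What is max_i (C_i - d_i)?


Lateness per job (L = C - d):
  J1: C=4, d=26, L=-22
  J2: C=14, d=46, L=-32
  J3: C=24, d=31, L=-7
  J4: C=35, d=26, L=9
Lmax = max(-22, -32, -7, 9)
= 9


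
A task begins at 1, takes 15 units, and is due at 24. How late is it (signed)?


Completion = 1 + 15 = 16
Lateness = C - d = 16 - 24
= -8


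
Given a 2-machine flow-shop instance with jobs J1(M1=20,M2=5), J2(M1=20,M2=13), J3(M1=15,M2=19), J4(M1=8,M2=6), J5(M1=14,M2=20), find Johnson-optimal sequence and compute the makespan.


Johnson's rule:
Group 1 (M1≤M2, sort by M1): ['J5', 'J3']
Group 2 (M1>M2, sort desc M2): ['J2', 'J4', 'J1']
Sequence: J5 → J3 → J2 → J4 → J1
Makespan calculation:
  J5: M1 done=14, M2 done=34
  J3: M1 done=29, M2 done=53
  J2: M1 done=49, M2 done=66
  J4: M1 done=57, M2 done=72
  J1: M1 done=77, M2 done=82
= Sequence: J5 → J3 → J2 → J4 → J1, Makespan: 82


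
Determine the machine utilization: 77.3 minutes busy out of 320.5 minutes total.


Utilization = busy / total × 100
= 77.3 / 320.5 × 100
= 24.1%


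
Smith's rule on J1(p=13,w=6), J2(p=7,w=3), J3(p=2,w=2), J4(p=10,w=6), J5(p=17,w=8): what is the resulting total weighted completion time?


WSPT order (by p/w): J3 → J4 → J5 → J1 → J2
  J3: C=2, w·C=2×2=4
  J4: C=12, w·C=6×12=72
  J5: C=29, w·C=8×29=232
  J1: C=42, w·C=6×42=252
  J2: C=49, w·C=3×49=147
Σ w·C = 707
= 707


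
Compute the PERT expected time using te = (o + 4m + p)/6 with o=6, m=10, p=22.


te = (o + 4m + p) / 6
= (6 + 4×10 + 22) / 6
= (6 + 40 + 22) / 6
= 68 / 6
= 11.33


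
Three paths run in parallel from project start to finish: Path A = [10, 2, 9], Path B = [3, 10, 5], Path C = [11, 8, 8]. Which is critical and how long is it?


Path A: 10 + 2 + 9 = 21
Path B: 3 + 10 + 5 = 18
Path C: 11 + 8 + 8 = 27
Critical path = longest = max(21, 18, 27)
= 27 (Path C)


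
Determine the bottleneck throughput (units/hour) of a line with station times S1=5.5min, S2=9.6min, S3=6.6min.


Bottleneck = longest station time
Station times: [5.5, 9.6, 6.6]
Max = 9.6 min
Rate = 60 / 9.6
= 6.25 units/hour (bottleneck: 9.6min)


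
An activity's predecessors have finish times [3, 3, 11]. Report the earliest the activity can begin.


ES = max of all predecessor completion times
Predecessors: [3, 3, 11]
ES = max(3, 3, 11)
= 11


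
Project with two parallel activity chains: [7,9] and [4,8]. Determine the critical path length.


Path A: 7 + 9 = 16
Path B: 4 + 8 = 12
Critical path = longest = max(16, 12)
= 16 (Path A)


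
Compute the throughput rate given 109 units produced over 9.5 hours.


Throughput = units / time
= 109 / 9.5
= 11.5 units/hour


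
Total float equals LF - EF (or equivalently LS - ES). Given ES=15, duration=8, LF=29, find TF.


EF = ES + duration = 15 + 8 = 23
LS = LF - duration = 29 - 8 = 21
Total Float = LF - EF = 29 - 23
(or LS - ES = 21 - 15)
= 6


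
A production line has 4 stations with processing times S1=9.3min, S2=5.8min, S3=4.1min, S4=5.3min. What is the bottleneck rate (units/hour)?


Bottleneck = longest station time
Station times: [9.3, 5.8, 4.1, 5.3]
Max = 9.3 min
Rate = 60 / 9.3
= 6.45 units/hour (bottleneck: 9.3min)


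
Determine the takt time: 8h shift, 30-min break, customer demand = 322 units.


Available = 8×60 - 30 = 450 min
Takt time = 450 / 322
= 1.40 min/unit


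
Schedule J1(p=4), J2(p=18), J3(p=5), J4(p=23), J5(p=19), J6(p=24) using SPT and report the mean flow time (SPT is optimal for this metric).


SPT order: J1 → J3 → J2 → J5 → J4 → J6
Completion times:
  J1: C=4
  J3: C=9
  J2: C=27
  J5: C=46
  J4: C=69
  J6: C=93
Sum = 248, n = 6
Mean flow = 248/6
= 41.33


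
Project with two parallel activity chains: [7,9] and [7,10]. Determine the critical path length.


Path A: 7 + 9 = 16
Path B: 7 + 10 = 17
Critical path = longest = max(16, 17)
= 17 (Path B)


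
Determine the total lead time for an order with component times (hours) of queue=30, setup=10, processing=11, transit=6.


Lead time = queue + setup + processing + transit
= 30 + 10 + 11 + 6
= 57 hours


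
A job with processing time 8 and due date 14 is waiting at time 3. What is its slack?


Slack = due - current_time - processing
= 14 - 3 - 8
= 3


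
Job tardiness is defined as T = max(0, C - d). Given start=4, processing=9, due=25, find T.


Completion = start + processing = 4 + 9 = 13
Tardiness = max(0, C - d) = max(0, 13 - 25)
= max(0, -12)
= 0


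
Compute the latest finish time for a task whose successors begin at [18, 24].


LF = min of all successor start times
Successors start at: [18, 24]
LF = min(18, 24)
= 18


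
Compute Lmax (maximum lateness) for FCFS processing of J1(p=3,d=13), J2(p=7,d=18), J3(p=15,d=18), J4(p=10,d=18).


Lateness per job (L = C - d):
  J1: C=3, d=13, L=-10
  J2: C=10, d=18, L=-8
  J3: C=25, d=18, L=7
  J4: C=35, d=18, L=17
Lmax = max(-10, -8, 7, 17)
= 17


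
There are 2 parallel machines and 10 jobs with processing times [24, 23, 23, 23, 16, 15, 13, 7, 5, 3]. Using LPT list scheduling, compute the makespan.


Jobs (LPT sorted): [24, 23, 23, 23, 16, 15, 13, 7, 5, 3]
Machines: 2
  J=24 → Machine 1 (load: 0+24=24)
  J=23 → Machine 2 (load: 0+23=23)
  J=23 → Machine 2 (load: 23+23=46)
  J=23 → Machine 1 (load: 24+23=47)
  J=16 → Machine 2 (load: 46+16=62)
  J=15 → Machine 1 (load: 47+15=62)
  J=13 → Machine 1 (load: 62+13=75)
  J=7 → Machine 2 (load: 62+7=69)
  J=5 → Machine 2 (load: 69+5=74)
  J=3 → Machine 2 (load: 74+3=77)
Machine loads: [75, 77]
Makespan = max = 77 time units


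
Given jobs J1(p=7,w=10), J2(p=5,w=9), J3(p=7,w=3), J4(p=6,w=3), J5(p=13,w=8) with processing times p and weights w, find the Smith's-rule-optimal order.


WSPT (Smith's rule): sort by p/w ascending
  J2: p/w = 5/9 = 0.556
  J1: p/w = 7/10 = 0.700
  J5: p/w = 13/8 = 1.625
  J4: p/w = 6/3 = 2.000
  J3: p/w = 7/3 = 2.333
Order: J2 → J1 → J5 → J4 → J3


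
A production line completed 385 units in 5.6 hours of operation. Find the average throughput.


Throughput = units / time
= 385 / 5.6
= 68.8 units/hour


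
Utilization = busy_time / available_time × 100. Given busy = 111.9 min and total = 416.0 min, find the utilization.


Utilization = busy / total × 100
= 111.9 / 416.0 × 100
= 26.9%


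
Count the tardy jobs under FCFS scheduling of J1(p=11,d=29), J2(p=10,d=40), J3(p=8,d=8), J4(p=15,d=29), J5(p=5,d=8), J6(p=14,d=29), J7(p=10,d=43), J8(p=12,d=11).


Completion vs due date:
  J1: C=11, d=29 → on time
  J2: C=21, d=40 → on time
  J3: C=29, d=8 → TARDY
  J4: C=44, d=29 → TARDY
  J5: C=49, d=8 → TARDY
  J6: C=63, d=29 → TARDY
  J7: C=73, d=43 → TARDY
  J8: C=85, d=11 → TARDY
Tardy jobs: J3, J4, J5, J6, J7, J8
Count = 6


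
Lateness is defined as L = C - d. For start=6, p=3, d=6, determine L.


Completion = 6 + 3 = 9
Lateness = C - d = 9 - 6
= 3


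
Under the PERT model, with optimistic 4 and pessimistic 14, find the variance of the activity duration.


σ² = ((p - o) / 6)² = (p - o)² / 36
= (14 - 4)² / 36
= 10² / 36
= 100 / 36
= 2.7778


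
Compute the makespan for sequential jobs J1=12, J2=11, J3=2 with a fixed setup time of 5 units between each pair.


Makespan = Σ processing + (n-1) × setup
= (12 + 11 + 2) + (3-1)×5
= 25 + 10
= 35 time units


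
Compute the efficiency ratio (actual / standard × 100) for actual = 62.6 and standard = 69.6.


Efficiency = (actual / standard) × 100
= (62.6 / 69.6) × 100
= 89.9%


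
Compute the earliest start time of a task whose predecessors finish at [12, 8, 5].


ES = max of all predecessor completion times
Predecessors: [12, 8, 5]
ES = max(12, 8, 5)
= 12


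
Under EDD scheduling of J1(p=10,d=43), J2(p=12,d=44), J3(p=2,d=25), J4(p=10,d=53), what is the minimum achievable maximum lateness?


EDD order: J3 → J1 → J2 → J4
Completion and lateness:
  J3: C=2, d=25, L=2-25=-23
  J1: C=12, d=43, L=12-43=-31
  J2: C=24, d=44, L=24-44=-20
  J4: C=34, d=53, L=34-53=-19
Lmax = max(-23, -31, -20, -19)
= -19


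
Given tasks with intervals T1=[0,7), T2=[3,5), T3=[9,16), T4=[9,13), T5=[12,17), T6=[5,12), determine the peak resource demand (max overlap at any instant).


Check each time point for overlaps:
  t=9: 3 tasks active (T3, T4, T6)
Max concurrent = 3


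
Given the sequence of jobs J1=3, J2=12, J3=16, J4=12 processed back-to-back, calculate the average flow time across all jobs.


Completion times:
  J1: completes at 3
  J2: completes at 15
  J3: completes at 31
  J4: completes at 43
Sum = 92
Average = 92/4
= 23.00


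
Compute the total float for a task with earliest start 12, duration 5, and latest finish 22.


EF = ES + duration = 12 + 5 = 17
LS = LF - duration = 22 - 5 = 17
Total Float = LF - EF = 22 - 17
(or LS - ES = 17 - 12)
= 5


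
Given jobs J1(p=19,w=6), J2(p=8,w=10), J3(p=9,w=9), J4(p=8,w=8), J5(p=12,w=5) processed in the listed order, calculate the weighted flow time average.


Completion times:
  J1: C=19, w×C=6×19=114
  J2: C=27, w×C=10×27=270
  J3: C=36, w×C=9×36=324
  J4: C=44, w×C=8×44=352
  J5: C=56, w×C=5×56=280
Sum w×C = 1340
Sum w = 38
Weighted avg = 1340/38
= 35.26


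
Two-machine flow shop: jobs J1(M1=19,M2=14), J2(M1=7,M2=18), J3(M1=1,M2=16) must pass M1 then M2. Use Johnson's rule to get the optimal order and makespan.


Johnson's rule:
Group 1 (M1≤M2, sort by M1): ['J3', 'J2']
Group 2 (M1>M2, sort desc M2): ['J1']
Sequence: J3 → J2 → J1
Makespan calculation:
  J3: M1 done=1, M2 done=17
  J2: M1 done=8, M2 done=35
  J1: M1 done=27, M2 done=49
= Sequence: J3 → J2 → J1, Makespan: 49


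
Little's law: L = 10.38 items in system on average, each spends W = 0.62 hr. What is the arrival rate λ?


Little's law: L = λW → λ = L / W
= 10.38 / 0.62
= 16.74 per hour


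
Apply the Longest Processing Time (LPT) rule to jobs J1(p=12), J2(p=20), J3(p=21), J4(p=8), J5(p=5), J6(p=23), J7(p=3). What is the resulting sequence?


LPT: sort by longest processing time first
  J6: p=23
  J3: p=21
  J2: p=20
  J1: p=12
  J4: p=8
  J5: p=5
  J7: p=3
Order: J6 → J3 → J2 → J1 → J4 → J5 → J7


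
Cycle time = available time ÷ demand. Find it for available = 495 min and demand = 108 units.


Cycle time = available time / demand
= 495 / 108
= 4.58 min/unit


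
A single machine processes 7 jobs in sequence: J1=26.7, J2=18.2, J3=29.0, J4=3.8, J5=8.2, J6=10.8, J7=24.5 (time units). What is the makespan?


Sequential makespan: sum all processing times
= 26.7 + 18.2 + 29.0 + 3.8 + 8.2 + 10.8 + 24.5
= 121.2 time units


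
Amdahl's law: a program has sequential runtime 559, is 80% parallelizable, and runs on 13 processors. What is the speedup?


Amdahl's law: T_p = T × ((1-p) + p/N)
= 559 × ((1-0.8) + 0.8/13)
= 559 × (0.20 + 0.0615)
= 559 × 0.2615
= 146.20
Speedup = 559/146.20
= 3.82×


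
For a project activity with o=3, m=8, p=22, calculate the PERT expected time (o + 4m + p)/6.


te = (o + 4m + p) / 6
= (3 + 4×8 + 22) / 6
= (3 + 32 + 22) / 6
= 57 / 6
= 9.50


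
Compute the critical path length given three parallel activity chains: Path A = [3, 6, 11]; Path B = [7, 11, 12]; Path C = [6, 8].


Path A: 3 + 6 + 11 = 20
Path B: 7 + 11 + 12 = 30
Path C: 6 + 8 = 14
Critical path = longest = max(20, 30, 14)
= 30 (Path B)


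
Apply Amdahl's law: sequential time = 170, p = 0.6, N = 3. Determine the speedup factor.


Amdahl's law: T_p = T × ((1-p) + p/N)
= 170 × ((1-0.6) + 0.6/3)
= 170 × (0.40 + 0.2000)
= 170 × 0.6000
= 102.00
Speedup = 170/102.00
= 1.67×


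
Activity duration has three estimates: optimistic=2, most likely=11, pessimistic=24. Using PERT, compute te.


te = (o + 4m + p) / 6
= (2 + 4×11 + 24) / 6
= (2 + 44 + 24) / 6
= 70 / 6
= 11.67


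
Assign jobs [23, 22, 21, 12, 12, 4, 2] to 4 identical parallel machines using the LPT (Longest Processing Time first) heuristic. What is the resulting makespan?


Jobs (LPT sorted): [23, 22, 21, 12, 12, 4, 2]
Machines: 4
  J=23 → Machine 1 (load: 0+23=23)
  J=22 → Machine 2 (load: 0+22=22)
  J=21 → Machine 3 (load: 0+21=21)
  J=12 → Machine 4 (load: 0+12=12)
  J=12 → Machine 4 (load: 12+12=24)
  J=4 → Machine 3 (load: 21+4=25)
  J=2 → Machine 2 (load: 22+2=24)
Machine loads: [23, 24, 25, 24]
Makespan = max = 25 time units


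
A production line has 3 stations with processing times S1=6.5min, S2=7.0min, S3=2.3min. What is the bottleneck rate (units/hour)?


Bottleneck = longest station time
Station times: [6.5, 7.0, 2.3]
Max = 7.0 min
Rate = 60 / 7.0
= 8.57 units/hour (bottleneck: 7.0min)


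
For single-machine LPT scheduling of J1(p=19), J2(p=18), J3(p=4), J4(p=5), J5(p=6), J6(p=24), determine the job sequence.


LPT: sort by longest processing time first
  J6: p=24
  J1: p=19
  J2: p=18
  J5: p=6
  J4: p=5
  J3: p=4
Order: J6 → J1 → J2 → J5 → J4 → J3


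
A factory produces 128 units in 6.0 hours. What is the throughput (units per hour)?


Throughput = units / time
= 128 / 6.0
= 21.3 units/hour


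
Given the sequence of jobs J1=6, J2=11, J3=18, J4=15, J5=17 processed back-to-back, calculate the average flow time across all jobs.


Completion times:
  J1: completes at 6
  J2: completes at 17
  J3: completes at 35
  J4: completes at 50
  J5: completes at 67
Sum = 175
Average = 175/5
= 35.00


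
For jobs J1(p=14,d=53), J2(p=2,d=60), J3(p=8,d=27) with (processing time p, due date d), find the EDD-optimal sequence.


EDD: sort by earliest due date
  J3: d=27, p=8
  J1: d=53, p=14
  J2: d=60, p=2
Order: J3 → J1 → J2


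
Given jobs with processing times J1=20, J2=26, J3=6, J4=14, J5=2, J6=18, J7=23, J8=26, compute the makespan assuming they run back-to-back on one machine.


Sequential makespan: sum all processing times
= 20 + 26 + 6 + 14 + 2 + 18 + 23 + 26
= 135 time units


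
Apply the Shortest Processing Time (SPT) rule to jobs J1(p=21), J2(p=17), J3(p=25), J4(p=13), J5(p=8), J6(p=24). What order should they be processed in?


SPT: sort by shortest processing time
  J5: p=8
  J4: p=13
  J2: p=17
  J1: p=21
  J6: p=24
  J3: p=25
Order: J5 → J4 → J2 → J1 → J6 → J3


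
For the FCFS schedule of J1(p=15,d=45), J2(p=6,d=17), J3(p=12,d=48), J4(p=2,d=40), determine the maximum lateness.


Lateness per job (L = C - d):
  J1: C=15, d=45, L=-30
  J2: C=21, d=17, L=4
  J3: C=33, d=48, L=-15
  J4: C=35, d=40, L=-5
Lmax = max(-30, 4, -15, -5)
= 4
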